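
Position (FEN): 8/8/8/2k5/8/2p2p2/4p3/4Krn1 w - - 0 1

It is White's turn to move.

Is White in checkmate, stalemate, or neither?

White to move; white king on e1.
In check: yes, from the black rook on f1.
King squares — d1: attacked by Rf1; f1: attacked by Pe2; d2: attacked by Pc3; e2: attacked by Ng1; f2: attacked by Rf1.
Legal moves for White: none.
In check with no legal moves → checkmate.

checkmate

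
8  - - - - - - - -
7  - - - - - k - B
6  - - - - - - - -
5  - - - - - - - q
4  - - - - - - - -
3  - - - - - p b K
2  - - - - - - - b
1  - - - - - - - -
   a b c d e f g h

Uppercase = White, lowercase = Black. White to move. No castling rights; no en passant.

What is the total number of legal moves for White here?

White to move; king on h3.
In check: yes, from the black queen on h5.
Legal moves: none.
Count: 0.

0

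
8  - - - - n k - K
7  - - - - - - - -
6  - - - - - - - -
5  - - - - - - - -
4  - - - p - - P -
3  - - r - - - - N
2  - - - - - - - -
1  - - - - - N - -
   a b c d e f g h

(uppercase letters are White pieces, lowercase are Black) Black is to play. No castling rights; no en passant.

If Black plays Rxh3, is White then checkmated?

yes

After Rxh3: white king on h8; in check: yes, from the black rook on h3.
King squares — g7: attacked by Ne8; h7: attacked by Rh3; g8: attacked by Kf8.
White has no legal moves → checkmate.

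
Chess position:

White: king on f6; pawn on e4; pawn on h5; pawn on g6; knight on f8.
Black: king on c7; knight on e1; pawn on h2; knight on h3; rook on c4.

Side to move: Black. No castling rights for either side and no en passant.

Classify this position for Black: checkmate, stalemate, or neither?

neither

Black to move; black king on c7.
In check: no.
Legal moves for Black include: Kd8, Kc8, Kb8, Kb7, Kd6, Kc6, Kb6, Rc6+, Rc5, Rxe4, Rd4, Rb4, Ra4, Rc3, Rc2, Rc1, Ng5, Nf4, ... (list truncated; more exist).
Black has legal moves and is not in check → neither.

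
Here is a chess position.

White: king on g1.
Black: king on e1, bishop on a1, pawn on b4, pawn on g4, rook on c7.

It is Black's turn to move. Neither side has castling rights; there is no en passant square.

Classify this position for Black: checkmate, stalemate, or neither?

neither

Black to move; black king on e1.
In check: no.
Legal moves for Black include: Rc8, Rh7, Rg7, Rf7, Re7, Rd7, Rb7, Ra7, Rc6, Rc5, Rc4, Rc3, Rc2, Rc1, Ke2, Kd2, Kd1, Bh8, ... (list truncated; more exist).
Black has legal moves and is not in check → neither.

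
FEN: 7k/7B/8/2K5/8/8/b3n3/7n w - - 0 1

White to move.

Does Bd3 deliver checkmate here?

no

After Bd3: black king on h8; in check: no.
Black is not in check, so this cannot be checkmate.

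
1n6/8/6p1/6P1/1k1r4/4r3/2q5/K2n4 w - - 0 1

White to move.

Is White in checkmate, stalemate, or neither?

stalemate

White to move; white king on a1.
In check: no.
King squares — b1: attacked by Qc2; a2: attacked by Qc2; b2: attacked by Nd1.
Legal moves for White: none.
Not in check and no legal moves → stalemate.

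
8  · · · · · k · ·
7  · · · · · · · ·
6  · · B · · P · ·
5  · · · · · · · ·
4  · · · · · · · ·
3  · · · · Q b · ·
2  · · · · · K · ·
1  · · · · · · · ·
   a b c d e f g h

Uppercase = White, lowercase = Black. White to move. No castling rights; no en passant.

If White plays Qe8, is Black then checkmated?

yes

After Qe8: black king on f8; in check: yes, from the white queen on e8.
King squares — e7: attacked by Pf6; f7: attacked by Qe8; g7: attacked by Pf6; e8: attacked by Bc6; g8: attacked by Qe8.
Black has no legal moves → checkmate.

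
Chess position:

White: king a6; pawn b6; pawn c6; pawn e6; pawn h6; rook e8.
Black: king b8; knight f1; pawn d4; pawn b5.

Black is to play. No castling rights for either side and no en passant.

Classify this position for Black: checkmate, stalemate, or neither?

checkmate

Black to move; black king on b8.
In check: yes, from the white rook on e8.
King squares — a7: attacked by Ka6; b7: attacked by Ka6; c7: attacked by Pb6; a8: attacked by Re8; c8: attacked by Re8.
Legal moves for Black: none.
In check with no legal moves → checkmate.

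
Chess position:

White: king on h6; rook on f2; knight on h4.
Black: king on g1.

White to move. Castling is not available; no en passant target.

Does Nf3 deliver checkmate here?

After Nf3: black king on g1; in check: yes, from the white knight on f3.
Black has 2 legal replies: Kxf2, Kh1.
In check but a legal move exists → not checkmate.

no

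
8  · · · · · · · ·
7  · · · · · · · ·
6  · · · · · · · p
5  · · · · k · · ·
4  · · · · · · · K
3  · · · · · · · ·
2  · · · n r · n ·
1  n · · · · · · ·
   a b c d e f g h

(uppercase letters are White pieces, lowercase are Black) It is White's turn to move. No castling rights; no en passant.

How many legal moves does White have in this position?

4

White to move; king on h4.
In check: yes, from the black knight on g2.
Legal moves: Kh5, Kg4, Kh3, Kg3.
Count: 4.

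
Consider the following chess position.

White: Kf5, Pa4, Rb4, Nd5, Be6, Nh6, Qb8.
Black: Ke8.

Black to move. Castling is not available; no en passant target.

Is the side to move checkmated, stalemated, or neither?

Black to move; black king on e8.
In check: yes, from the white queen on b8.
King squares — d7: attacked by Be6; e7: attacked by Nd5; f7: attacked by Be6; d8: attacked by Qb8; f8: attacked by Qb8.
Legal moves for Black: none.
In check with no legal moves → checkmate.

checkmate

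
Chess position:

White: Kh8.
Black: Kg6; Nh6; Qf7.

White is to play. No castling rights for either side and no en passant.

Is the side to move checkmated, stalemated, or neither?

stalemate

White to move; white king on h8.
In check: no.
King squares — g7: attacked by Kg6; h7: attacked by Kg6; g8: attacked by Nh6.
Legal moves for White: none.
Not in check and no legal moves → stalemate.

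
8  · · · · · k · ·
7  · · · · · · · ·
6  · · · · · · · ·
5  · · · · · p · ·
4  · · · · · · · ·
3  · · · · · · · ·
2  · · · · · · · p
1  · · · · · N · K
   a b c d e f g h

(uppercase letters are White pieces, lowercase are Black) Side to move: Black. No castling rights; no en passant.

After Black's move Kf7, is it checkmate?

no

After Kf7: white king on h1; in check: no.
White is not in check, so this cannot be checkmate.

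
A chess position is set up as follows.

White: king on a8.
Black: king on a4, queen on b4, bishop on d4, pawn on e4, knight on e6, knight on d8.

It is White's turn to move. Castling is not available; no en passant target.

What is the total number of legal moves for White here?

White to move; king on a8.
In check: no.
Legal moves: none.
Count: 0.

0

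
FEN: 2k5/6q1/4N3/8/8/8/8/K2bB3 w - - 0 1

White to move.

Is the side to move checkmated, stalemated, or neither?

White to move; white king on a1.
In check: yes, from the black queen on g7.
King squares — b1: available; a2: available; b2: attacked by Qg7.
Legal moves for White: Ka2, Kb1, Nxg7, Nd4, Bc3.
White is in check but has 5 legal moves → neither.

neither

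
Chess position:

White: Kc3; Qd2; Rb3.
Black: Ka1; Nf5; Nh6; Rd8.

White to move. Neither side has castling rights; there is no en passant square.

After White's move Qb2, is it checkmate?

yes

After Qb2: black king on a1; in check: yes, from the white queen on b2.
King squares — b1: attacked by Qb2; a2: attacked by Qb2; b2: attacked by Rb3.
Black has no legal moves → checkmate.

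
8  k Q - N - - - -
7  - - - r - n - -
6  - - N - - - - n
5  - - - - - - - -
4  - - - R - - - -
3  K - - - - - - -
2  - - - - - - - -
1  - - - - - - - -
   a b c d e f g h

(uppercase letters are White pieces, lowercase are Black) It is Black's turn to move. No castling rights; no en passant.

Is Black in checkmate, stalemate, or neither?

checkmate

Black to move; black king on a8.
In check: yes, from the white queen on b8.
King squares — a7: attacked by Nc6; b7: attacked by Qb8; b8: attacked by Nc6.
Legal moves for Black: none.
In check with no legal moves → checkmate.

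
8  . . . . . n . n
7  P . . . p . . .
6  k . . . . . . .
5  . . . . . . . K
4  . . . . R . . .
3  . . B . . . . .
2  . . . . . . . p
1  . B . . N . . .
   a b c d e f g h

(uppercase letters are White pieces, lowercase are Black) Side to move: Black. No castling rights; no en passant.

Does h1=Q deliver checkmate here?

After h1=Q: white king on h5; in check: yes, from the black queen on h1.
White has 3 legal replies: Kg5, Kg4, Rh4.
In check but a legal move exists → not checkmate.

no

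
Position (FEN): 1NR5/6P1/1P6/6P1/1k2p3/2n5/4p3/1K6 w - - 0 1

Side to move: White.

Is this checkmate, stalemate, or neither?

White to move; white king on b1.
In check: yes, from the black knight on c3.
Legal moves for White: Kc2, Kb2, Kc1, Ka1, Rxc3.
White is in check but has 5 legal moves → neither.

neither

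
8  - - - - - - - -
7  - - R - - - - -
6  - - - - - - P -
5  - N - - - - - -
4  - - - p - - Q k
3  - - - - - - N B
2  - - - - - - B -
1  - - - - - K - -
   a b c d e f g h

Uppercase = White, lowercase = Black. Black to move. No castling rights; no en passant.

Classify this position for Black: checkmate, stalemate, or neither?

checkmate

Black to move; black king on h4.
In check: yes, from the white queen on g4.
King squares — g3: attacked by Qg4; h3: attacked by Bg2; g4: attacked by Bh3; g5: attacked by Qg4; h5: attacked by Ng3.
Legal moves for Black: none.
In check with no legal moves → checkmate.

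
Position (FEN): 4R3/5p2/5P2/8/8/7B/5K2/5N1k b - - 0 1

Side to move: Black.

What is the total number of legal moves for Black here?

Black to move; king on h1.
In check: no.
Legal moves: none.
Count: 0.

0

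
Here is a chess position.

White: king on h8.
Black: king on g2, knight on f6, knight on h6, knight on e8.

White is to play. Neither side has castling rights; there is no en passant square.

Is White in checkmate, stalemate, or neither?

White to move; white king on h8.
In check: no.
King squares — g7: attacked by Ne8; h7: attacked by Nf6; g8: attacked by Nf6.
Legal moves for White: none.
Not in check and no legal moves → stalemate.

stalemate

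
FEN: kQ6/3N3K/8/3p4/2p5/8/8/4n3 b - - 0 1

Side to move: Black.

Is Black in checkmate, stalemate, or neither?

checkmate

Black to move; black king on a8.
In check: yes, from the white queen on b8.
King squares — a7: attacked by Qb8; b7: attacked by Qb8; b8: attacked by Nd7.
Legal moves for Black: none.
In check with no legal moves → checkmate.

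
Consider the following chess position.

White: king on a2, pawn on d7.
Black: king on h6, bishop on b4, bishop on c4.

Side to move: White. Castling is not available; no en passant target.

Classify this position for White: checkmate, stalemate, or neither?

neither

White to move; white king on a2.
In check: yes, from the black bishop on c4.
King squares — a1: available; b1: available; b2: available; a3: attacked by Bb4; b3: attacked by Bc4.
Legal moves for White: Kb2, Kb1, Ka1.
White is in check but has 3 legal moves → neither.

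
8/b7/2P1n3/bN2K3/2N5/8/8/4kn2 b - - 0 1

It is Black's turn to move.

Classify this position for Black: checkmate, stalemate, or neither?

Black to move; black king on e1.
In check: no.
Legal moves for Black include: Bb8+, B7b6, Bc5, Bd4+, Be3, Bf2, Bg1, Nf8, Nd8, Ng7, Nc7, Ng5, Nc5, Nf4, Nd4, Bd8, Bc7+, B5b6, ... (list truncated; more exist).
Black has legal moves and is not in check → neither.

neither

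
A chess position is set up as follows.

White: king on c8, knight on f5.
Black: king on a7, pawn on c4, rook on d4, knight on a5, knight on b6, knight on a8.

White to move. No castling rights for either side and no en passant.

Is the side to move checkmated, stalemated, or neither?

checkmate

White to move; white king on c8.
In check: yes, from the black knight on b6.
King squares — b7: attacked by Na5; c7: attacked by Na8; d7: attacked by Rd4; b8: attacked by Ka7; d8: attacked by Rd4.
Legal moves for White: none.
In check with no legal moves → checkmate.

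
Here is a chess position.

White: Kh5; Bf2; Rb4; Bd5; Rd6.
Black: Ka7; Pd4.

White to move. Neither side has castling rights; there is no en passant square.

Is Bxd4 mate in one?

After Bxd4: black king on a7; in check: yes, from the white bishop on d4.
King squares — a6: attacked by Rd6; b6: attacked by Rb4; b7: attacked by Rb4; a8: attacked by Bd5; b8: attacked by Rb4.
Black has no legal moves → checkmate.

yes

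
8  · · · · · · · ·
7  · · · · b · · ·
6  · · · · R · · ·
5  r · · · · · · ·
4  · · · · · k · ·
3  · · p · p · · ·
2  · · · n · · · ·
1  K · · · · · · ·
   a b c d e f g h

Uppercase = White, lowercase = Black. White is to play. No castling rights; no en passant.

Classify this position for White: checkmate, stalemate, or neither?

checkmate

White to move; white king on a1.
In check: yes, from the black rook on a5.
King squares — b1: attacked by Nd2; a2: attacked by Ra5; b2: attacked by Pc3.
Legal moves for White: none.
In check with no legal moves → checkmate.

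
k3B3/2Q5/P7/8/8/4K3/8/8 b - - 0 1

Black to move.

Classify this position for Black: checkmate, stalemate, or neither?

Black to move; black king on a8.
In check: no.
King squares — a7: attacked by Qc7; b7: attacked by Pa6; b8: attacked by Qc7.
Legal moves for Black: none.
Not in check and no legal moves → stalemate.

stalemate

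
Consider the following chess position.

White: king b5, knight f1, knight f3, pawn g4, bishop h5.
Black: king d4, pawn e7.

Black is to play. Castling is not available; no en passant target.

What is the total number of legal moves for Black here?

Black to move; king on d4.
In check: yes, from the white knight on f3.
Legal moves: Kd5, Ke4, Kd3, Kc3.
Count: 4.

4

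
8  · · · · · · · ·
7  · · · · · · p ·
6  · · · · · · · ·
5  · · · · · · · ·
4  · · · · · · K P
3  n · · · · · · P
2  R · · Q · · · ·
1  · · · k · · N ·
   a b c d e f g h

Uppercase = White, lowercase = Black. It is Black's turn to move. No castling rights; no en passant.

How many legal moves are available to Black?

0

Black to move; king on d1.
In check: yes, from the white queen on d2.
Legal moves: none.
Count: 0.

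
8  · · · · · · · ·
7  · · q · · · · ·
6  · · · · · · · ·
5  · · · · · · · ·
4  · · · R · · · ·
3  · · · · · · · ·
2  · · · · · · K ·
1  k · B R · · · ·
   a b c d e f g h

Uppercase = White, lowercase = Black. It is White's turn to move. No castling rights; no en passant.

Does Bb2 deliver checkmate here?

After Bb2: black king on a1; in check: yes, from the white rook on d1 and the white bishop on b2.
Black has 2 legal replies: Kxb2, Ka2.
In check but a legal move exists → not checkmate.

no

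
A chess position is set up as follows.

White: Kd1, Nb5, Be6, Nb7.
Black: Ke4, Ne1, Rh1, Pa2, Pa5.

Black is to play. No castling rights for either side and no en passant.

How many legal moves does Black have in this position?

Black to move; king on e4.
In check: no.
Legal moves: Ke5, Kf4, Kf3, Ke3, Kd3, Rh8, Rh7, Rh6, Rh5, Rh4, Rh3, Rh2, Rg1, Rf1, Nf3+, Nd3+, Ng2+, Nc2+, a4, a1=Q+, a1=R+, a1=B, a1=N.
Count: 23.

23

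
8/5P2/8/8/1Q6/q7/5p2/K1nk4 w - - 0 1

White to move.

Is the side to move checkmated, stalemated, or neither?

neither

White to move; white king on a1.
In check: yes, from the black queen on a3.
Legal moves for White: Kb1, Qxa3.
White is in check but has 2 legal moves → neither.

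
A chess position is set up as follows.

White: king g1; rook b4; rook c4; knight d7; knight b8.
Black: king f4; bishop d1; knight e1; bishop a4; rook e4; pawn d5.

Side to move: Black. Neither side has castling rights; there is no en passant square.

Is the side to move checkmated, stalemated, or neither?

neither

Black to move; black king on f4.
In check: no.
Legal moves for Black include: Kg5, Kf5, Kg4, Kg3, Kf3, Ke3, Rd4, Rxc4, Bxd7, Bc6, Bb5, Bab3, Bac2, Nf3+, Nd3, Ng2, Nc2, Bh5, ... (list truncated; more exist).
Black has legal moves and is not in check → neither.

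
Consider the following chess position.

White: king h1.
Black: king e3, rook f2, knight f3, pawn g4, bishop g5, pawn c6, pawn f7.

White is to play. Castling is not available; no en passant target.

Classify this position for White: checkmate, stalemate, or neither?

White to move; white king on h1.
In check: no.
King squares — g1: attacked by Nf3; g2: attacked by Rf2; h2: attacked by Rf2.
Legal moves for White: none.
Not in check and no legal moves → stalemate.

stalemate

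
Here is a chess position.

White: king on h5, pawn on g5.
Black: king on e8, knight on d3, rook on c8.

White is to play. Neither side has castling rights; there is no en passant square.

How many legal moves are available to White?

White to move; king on h5.
In check: no.
Legal moves: Kh6, Kg6, Kh4, Kg4, g6.
Count: 5.

5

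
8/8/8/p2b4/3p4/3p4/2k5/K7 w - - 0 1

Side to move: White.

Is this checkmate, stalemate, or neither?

White to move; white king on a1.
In check: no.
King squares — b1: attacked by Kc2; a2: attacked by Bd5; b2: attacked by Kc2.
Legal moves for White: none.
Not in check and no legal moves → stalemate.

stalemate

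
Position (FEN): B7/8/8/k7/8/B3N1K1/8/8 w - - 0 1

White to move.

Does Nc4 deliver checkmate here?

no

After Nc4: black king on a5; in check: yes, from the white knight on c4.
Black has 3 legal replies: Ka6, Kb5, Ka4.
In check but a legal move exists → not checkmate.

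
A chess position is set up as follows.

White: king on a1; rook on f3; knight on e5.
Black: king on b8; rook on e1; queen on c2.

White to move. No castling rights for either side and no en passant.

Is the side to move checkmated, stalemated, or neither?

White to move; white king on a1.
In check: yes, from the black rook on e1.
King squares — b1: attacked by Re1; a2: attacked by Qc2; b2: attacked by Qc2.
Legal moves for White: none.
In check with no legal moves → checkmate.

checkmate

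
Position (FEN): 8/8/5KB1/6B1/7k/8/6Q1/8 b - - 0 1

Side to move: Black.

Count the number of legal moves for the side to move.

0

Black to move; king on h4.
In check: yes, from the white bishop on g5.
Legal moves: none.
Count: 0.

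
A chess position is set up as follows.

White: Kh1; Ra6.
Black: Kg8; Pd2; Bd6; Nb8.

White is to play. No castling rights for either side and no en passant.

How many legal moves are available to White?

White to move; king on h1.
In check: no.
Legal moves: Ra8, Ra7, Rxd6, Rc6, Rb6, Ra5, Ra4, Ra3, Ra2, Ra1, Kg2, Kg1.
Count: 12.

12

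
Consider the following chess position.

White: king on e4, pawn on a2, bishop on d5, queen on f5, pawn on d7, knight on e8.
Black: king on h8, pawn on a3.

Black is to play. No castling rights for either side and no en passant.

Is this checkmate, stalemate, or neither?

stalemate

Black to move; black king on h8.
In check: no.
King squares — g7: attacked by Ne8; h7: attacked by Qf5; g8: attacked by Bd5.
Legal moves for Black: none.
Not in check and no legal moves → stalemate.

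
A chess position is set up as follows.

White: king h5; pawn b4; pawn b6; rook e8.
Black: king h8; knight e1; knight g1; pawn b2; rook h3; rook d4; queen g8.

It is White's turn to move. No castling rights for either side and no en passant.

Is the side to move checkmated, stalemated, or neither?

checkmate

White to move; white king on h5.
In check: yes, from the black rook on h3.
King squares — g4: attacked by Rd4; h4: attacked by Rh3; g5: attacked by Qg8; g6: attacked by Qg8; h6: attacked by Rh3.
Legal moves for White: none.
In check with no legal moves → checkmate.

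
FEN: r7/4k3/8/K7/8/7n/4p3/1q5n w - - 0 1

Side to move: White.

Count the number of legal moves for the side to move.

0

White to move; king on a5.
In check: yes, from the black rook on a8.
Legal moves: none.
Count: 0.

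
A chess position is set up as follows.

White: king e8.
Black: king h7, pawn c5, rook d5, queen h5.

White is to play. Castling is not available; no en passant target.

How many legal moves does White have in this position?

2

White to move; king on e8.
In check: yes, from the black queen on h5.
Legal moves: Kf8, Ke7.
Count: 2.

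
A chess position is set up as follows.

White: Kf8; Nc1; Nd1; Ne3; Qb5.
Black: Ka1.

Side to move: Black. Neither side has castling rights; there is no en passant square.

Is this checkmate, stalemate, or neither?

Black to move; black king on a1.
In check: no.
King squares — b1: attacked by Qb5; a2: attacked by Nc1; b2: attacked by Nd1.
Legal moves for Black: none.
Not in check and no legal moves → stalemate.

stalemate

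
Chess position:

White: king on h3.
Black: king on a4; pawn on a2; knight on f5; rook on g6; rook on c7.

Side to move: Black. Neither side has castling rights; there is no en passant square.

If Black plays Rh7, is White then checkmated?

After Rh7: white king on h3; in check: yes, from the black rook on h7.
King squares — g2: attacked by Rg6; h2: attacked by Rh7; g3: attacked by Nf5; g4: attacked by Rg6; h4: attacked by Nf5.
White has no legal moves → checkmate.

yes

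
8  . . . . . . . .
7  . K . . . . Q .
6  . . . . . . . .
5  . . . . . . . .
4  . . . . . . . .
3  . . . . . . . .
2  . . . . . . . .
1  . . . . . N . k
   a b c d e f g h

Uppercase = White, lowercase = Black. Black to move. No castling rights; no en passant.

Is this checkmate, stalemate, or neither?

stalemate

Black to move; black king on h1.
In check: no.
King squares — g1: attacked by Qg7; g2: attacked by Qg7; h2: attacked by Nf1.
Legal moves for Black: none.
Not in check and no legal moves → stalemate.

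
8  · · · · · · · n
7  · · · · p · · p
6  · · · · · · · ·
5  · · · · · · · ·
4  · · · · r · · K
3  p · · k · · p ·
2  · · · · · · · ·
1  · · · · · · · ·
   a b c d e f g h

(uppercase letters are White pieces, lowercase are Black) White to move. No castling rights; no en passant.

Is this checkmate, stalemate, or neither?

neither

White to move; white king on h4.
In check: yes, from the black rook on e4.
Legal moves for White: Kh5, Kg5, Kh3, Kxg3.
White is in check but has 4 legal moves → neither.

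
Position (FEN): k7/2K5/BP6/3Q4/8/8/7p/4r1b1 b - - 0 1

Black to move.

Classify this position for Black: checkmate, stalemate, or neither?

Black to move; black king on a8.
In check: yes, from the white queen on d5.
King squares — a7: attacked by Pb6; b7: attacked by Qd5; b8: attacked by Kc7.
Legal moves for Black: none.
In check with no legal moves → checkmate.

checkmate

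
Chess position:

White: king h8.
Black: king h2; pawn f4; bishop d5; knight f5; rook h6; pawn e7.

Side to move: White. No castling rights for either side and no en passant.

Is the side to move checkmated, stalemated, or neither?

White to move; white king on h8.
In check: yes, from the black rook on h6.
King squares — g7: attacked by Nf5; h7: attacked by Rh6; g8: attacked by Bd5.
Legal moves for White: none.
In check with no legal moves → checkmate.

checkmate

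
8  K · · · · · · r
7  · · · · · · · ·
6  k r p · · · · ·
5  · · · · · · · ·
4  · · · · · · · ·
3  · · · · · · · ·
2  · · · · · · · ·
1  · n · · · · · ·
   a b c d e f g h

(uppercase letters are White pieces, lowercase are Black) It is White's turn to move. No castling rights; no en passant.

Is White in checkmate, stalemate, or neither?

White to move; white king on a8.
In check: yes, from the black rook on h8.
King squares — a7: attacked by Ka6; b7: attacked by Ka6; b8: attacked by Rb6.
Legal moves for White: none.
In check with no legal moves → checkmate.

checkmate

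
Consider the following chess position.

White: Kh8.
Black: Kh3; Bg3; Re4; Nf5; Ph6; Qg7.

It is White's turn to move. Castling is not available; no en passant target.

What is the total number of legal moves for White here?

White to move; king on h8.
In check: yes, from the black queen on g7.
Legal moves: none.
Count: 0.

0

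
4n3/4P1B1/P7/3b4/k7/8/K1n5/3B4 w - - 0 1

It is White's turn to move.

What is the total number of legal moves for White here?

2

White to move; king on a2.
In check: yes, from the black bishop on d5.
Legal moves: Kb2, Kb1.
Count: 2.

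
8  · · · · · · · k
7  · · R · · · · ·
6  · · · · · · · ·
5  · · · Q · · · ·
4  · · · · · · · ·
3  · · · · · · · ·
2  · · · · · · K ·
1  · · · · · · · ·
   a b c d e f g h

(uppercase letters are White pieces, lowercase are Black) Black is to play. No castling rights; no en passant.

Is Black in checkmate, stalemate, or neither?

Black to move; black king on h8.
In check: no.
King squares — g7: attacked by Rc7; h7: attacked by Rc7; g8: attacked by Qd5.
Legal moves for Black: none.
Not in check and no legal moves → stalemate.

stalemate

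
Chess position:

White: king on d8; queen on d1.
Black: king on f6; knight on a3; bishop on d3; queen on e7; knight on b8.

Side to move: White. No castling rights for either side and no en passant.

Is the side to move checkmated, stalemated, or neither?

White to move; white king on d8.
In check: yes, from the black queen on e7.
King squares — c7: attacked by Qe7; d7: attacked by Qe7; e7: attacked by Kf6; c8: available; e8: attacked by Qe7.
Legal moves for White: Kc8.
White is in check but has 1 legal move → neither.

neither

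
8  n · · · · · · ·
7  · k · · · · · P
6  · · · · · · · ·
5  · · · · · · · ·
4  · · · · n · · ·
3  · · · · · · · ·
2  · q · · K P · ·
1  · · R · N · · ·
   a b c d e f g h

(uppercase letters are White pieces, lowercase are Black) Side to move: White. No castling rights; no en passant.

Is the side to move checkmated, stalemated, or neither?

White to move; white king on e2.
In check: yes, from the black queen on b2.
Legal moves for White: Kf3, Ke3, Kd3, Kf1, Kd1, Nc2, Rc2.
White is in check but has 7 legal moves → neither.

neither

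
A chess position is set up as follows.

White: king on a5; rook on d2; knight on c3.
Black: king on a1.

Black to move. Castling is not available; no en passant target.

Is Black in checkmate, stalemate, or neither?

stalemate

Black to move; black king on a1.
In check: no.
King squares — b1: attacked by Nc3; a2: attacked by Rd2; b2: attacked by Rd2.
Legal moves for Black: none.
Not in check and no legal moves → stalemate.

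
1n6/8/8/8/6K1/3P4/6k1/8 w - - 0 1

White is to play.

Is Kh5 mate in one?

no

After Kh5: black king on g2; in check: no.
Black is not in check, so this cannot be checkmate.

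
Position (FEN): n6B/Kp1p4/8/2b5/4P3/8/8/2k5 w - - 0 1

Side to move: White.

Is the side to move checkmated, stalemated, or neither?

White to move; white king on a7.
In check: yes, from the black bishop on c5.
Legal moves for White: Kb8, Kxa8, Kxb7.
White is in check but has 3 legal moves → neither.

neither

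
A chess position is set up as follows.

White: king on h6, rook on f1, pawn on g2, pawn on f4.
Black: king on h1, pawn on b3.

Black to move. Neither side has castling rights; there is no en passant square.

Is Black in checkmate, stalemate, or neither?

neither

Black to move; black king on h1.
In check: yes, from the white rook on f1.
King squares — g1: attacked by Rf1; g2: available; h2: available.
Legal moves for Black: Kh2, Kxg2.
Black is in check but has 2 legal moves → neither.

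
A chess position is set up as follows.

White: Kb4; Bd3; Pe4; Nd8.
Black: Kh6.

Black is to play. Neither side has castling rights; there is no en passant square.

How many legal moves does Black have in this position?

Black to move; king on h6.
In check: no.
Legal moves: Kh7, Kg7, Kg6, Kh5, Kg5.
Count: 5.

5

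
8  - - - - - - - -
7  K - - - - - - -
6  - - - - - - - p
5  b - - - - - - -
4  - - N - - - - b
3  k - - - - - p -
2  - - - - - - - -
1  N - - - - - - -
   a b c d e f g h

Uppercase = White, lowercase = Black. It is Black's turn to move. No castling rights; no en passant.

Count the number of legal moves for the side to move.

Black to move; king on a3.
In check: yes, from the white knight on c4.
Legal moves: Kb4, Ka4, Ka2.
Count: 3.

3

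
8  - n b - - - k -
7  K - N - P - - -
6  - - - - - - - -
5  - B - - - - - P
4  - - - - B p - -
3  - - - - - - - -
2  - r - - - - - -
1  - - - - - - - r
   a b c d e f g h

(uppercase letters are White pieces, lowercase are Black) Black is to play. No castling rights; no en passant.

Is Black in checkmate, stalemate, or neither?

neither

Black to move; black king on g8.
In check: no.
Legal moves for Black include: Kh8, Kg7, Kf7, Bd7, Bb7, Be6, Ba6, Bf5, Bg4, Bh3, Nd7, Nc6+, Na6, Rxb5, Rb4, Rb3, Rbh2, Rg2, ... (list truncated; more exist).
Black has legal moves and is not in check → neither.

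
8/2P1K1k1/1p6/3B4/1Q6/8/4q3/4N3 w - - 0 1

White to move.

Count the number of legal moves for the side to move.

White to move; king on e7.
In check: yes, from the black queen on e2.
Legal moves: Kd8, Kd7, Kd6, Be6, Be4, Qe4.
Count: 6.

6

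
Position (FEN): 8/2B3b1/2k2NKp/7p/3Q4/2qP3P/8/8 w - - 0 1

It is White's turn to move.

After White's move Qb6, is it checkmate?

After Qb6: black king on c6; in check: yes, from the white queen on b6.
King squares — b5: attacked by Qb6; c5: attacked by Qb6; d5: attacked by Nf6; b6: attacked by Bc7; d6: attacked by Qb6; b7: attacked by Qb6; c7: attacked by Qb6; d7: attacked by Nf6.
Black has no legal moves → checkmate.

yes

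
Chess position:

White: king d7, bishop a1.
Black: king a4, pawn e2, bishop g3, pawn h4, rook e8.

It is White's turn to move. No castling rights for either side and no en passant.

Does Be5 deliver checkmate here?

no

After Be5: black king on a4; in check: no.
Black is not in check, so this cannot be checkmate.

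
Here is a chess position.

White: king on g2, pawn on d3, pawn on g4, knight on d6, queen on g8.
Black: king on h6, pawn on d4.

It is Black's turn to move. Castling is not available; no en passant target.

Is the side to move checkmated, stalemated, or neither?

Black to move; black king on h6.
In check: no.
King squares — g5: attacked by Qg8; h5: attacked by Pg4; g6: attacked by Qg8; g7: attacked by Qg8; h7: attacked by Qg8.
Legal moves for Black: none.
Not in check and no legal moves → stalemate.

stalemate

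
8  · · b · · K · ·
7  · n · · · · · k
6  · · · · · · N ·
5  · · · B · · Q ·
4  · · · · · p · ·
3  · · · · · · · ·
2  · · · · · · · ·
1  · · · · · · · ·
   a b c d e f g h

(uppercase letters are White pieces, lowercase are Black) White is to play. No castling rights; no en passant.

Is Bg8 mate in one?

yes

After Bg8: black king on h7; in check: yes, from the white bishop on g8.
King squares — g6: attacked by Qg5; h6: attacked by Qg5; g7: attacked by Kf8; g8: attacked by Kf8; h8: attacked by Ng6.
Black has no legal moves → checkmate.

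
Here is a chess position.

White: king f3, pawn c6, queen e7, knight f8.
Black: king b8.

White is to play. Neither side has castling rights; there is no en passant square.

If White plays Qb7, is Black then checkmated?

After Qb7: black king on b8; in check: yes, from the white queen on b7.
King squares — a7: attacked by Qb7; b7: attacked by Pc6; c7: attacked by Qb7; a8: attacked by Qb7; c8: attacked by Qb7.
Black has no legal moves → checkmate.

yes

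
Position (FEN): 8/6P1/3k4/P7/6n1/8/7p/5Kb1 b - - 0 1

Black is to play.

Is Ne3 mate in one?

no

After Ne3: white king on f1; in check: yes, from the black knight on e3.
White has 2 legal replies: Ke2, Ke1.
In check but a legal move exists → not checkmate.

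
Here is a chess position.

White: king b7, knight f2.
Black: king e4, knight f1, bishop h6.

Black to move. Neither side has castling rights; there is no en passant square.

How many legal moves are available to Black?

Black to move; king on e4.
In check: yes, from the white knight on f2.
Legal moves: Kf5, Ke5, Kd5, Kf4, Kd4, Kf3, Ke3.
Count: 7.

7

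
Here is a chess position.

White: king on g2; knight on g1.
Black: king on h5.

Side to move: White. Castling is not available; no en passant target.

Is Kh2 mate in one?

After Kh2: black king on h5; in check: no.
Black is not in check, so this cannot be checkmate.

no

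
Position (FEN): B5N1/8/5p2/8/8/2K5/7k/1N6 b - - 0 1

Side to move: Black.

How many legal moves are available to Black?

Black to move; king on h2.
In check: no.
Legal moves: Kh3, Kg3, Kg1, f5.
Count: 4.

4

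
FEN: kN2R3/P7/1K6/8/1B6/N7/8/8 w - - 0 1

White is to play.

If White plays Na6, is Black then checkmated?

yes

After Na6: black king on a8; in check: yes, from the white rook on e8.
King squares — a7: attacked by Kb6; b7: attacked by Kb6; b8: attacked by Na6.
Black has no legal moves → checkmate.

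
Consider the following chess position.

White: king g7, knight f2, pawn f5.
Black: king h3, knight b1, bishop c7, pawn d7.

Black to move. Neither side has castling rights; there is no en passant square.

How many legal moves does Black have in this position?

4

Black to move; king on h3.
In check: yes, from the white knight on f2.
Legal moves: Kh4, Kg3, Kh2, Kg2.
Count: 4.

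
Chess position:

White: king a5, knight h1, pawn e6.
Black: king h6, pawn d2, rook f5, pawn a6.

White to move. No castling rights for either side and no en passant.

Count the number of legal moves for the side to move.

White to move; king on a5.
In check: yes, from the black rook on f5.
Legal moves: Kb6, Kxa6, Kb4, Ka4.
Count: 4.

4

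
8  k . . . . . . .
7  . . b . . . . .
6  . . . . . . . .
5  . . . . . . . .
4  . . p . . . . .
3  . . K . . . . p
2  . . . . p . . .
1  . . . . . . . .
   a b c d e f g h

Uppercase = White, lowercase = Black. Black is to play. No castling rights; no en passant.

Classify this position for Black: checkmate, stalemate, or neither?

neither

Black to move; black king on a8.
In check: no.
Legal moves for Black: Kb8, Kb7, Ka7, Bd8, Bb8, Bd6, Bb6, Be5+, Ba5+, Bf4, Bg3, Bh2, h2, e1=Q+, e1=R, e1=B+, e1=N.
Black has 17 legal moves and is not in check → neither.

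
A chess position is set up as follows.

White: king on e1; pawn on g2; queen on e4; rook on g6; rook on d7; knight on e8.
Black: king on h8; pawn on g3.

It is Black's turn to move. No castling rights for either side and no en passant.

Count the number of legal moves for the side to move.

0

Black to move; king on h8.
In check: no.
Legal moves: none.
Count: 0.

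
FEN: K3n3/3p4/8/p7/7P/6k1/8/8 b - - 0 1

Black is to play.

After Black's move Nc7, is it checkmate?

no

After Nc7: white king on a8; in check: yes, from the black knight on c7.
White has 3 legal replies: Kb8, Kb7, Ka7.
In check but a legal move exists → not checkmate.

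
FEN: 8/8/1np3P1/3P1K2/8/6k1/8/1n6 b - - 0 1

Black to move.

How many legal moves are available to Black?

Black to move; king on g3.
In check: no.
Legal moves: Nc8, Na8, Nd7, Nxd5, Nc4, Na4, Kh4, Kh3, Kf3, Kh2, Kg2, Kf2, Nc3, Na3, Nd2, cxd5, c5.
Count: 17.

17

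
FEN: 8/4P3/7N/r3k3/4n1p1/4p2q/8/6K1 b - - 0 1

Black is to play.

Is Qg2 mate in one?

After Qg2: white king on g1; in check: yes, from the black queen on g2.
White has 1 legal reply: Kxg2.
In check but a legal move exists → not checkmate.

no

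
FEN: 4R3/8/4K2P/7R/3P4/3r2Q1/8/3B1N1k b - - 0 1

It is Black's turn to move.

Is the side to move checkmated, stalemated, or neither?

Black to move; black king on h1.
In check: yes, from the white rook on h5.
King squares — g1: attacked by Qg3; g2: attacked by Qg3; h2: attacked by Nf1.
Legal moves for Black: none.
In check with no legal moves → checkmate.

checkmate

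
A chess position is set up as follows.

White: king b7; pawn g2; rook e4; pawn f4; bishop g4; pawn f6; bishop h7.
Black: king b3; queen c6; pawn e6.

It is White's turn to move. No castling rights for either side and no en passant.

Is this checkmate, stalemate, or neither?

neither

White to move; white king on b7.
In check: yes, from the black queen on c6.
King squares — a6: attacked by Qc6; b6: attacked by Qc6; c6: available; a7: available; c7: attacked by Qc6; a8: attacked by Qc6; b8: available; c8: attacked by Qc6.
Legal moves for White: Kb8, Ka7, Kxc6.
White is in check but has 3 legal moves → neither.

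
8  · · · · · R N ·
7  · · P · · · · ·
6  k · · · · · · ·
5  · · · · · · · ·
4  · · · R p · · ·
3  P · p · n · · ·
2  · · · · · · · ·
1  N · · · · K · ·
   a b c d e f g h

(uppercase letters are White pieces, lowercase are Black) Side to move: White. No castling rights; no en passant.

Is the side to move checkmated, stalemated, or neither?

White to move; white king on f1.
In check: yes, from the black knight on e3.
Legal moves for White: Kf2, Ke2, Kg1, Ke1.
White is in check but has 4 legal moves → neither.

neither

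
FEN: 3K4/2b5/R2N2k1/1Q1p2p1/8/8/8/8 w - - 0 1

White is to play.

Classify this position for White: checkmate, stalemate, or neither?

White to move; white king on d8.
In check: yes, from the black bishop on c7.
Legal moves for White: Ke8, Kc8, Ke7, Kd7, Kxc7.
White is in check but has 5 legal moves → neither.

neither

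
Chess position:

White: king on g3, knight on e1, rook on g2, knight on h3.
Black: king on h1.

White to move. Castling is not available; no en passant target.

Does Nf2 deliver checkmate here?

yes

After Nf2: black king on h1; in check: yes, from the white knight on f2.
King squares — g1: attacked by Rg2; g2: attacked by Ne1; h2: attacked by Rg2.
Black has no legal moves → checkmate.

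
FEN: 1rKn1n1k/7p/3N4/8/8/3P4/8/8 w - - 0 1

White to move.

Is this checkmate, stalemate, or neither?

White to move; white king on c8.
In check: yes, from the black rook on b8.
King squares — b7: attacked by Rb8; c7: available; d7: attacked by Nf8; b8: available; d8: attacked by Rb8.
Legal moves for White: Kxb8, Kc7.
White is in check but has 2 legal moves → neither.

neither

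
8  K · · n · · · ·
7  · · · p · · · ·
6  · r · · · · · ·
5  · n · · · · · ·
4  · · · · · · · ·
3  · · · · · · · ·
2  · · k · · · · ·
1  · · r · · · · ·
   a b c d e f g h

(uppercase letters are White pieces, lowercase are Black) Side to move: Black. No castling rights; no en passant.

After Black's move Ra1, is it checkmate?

After Ra1: white king on a8; in check: yes, from the black rook on a1.
King squares — a7: attacked by Ra1; b7: attacked by Rb6; b8: attacked by Rb6.
White has no legal moves → checkmate.

yes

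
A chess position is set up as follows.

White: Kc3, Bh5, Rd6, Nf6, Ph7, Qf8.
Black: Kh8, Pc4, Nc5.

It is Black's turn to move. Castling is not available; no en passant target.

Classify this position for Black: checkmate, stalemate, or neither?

Black to move; black king on h8.
In check: yes, from the white queen on f8.
King squares — g7: attacked by Qf8; h7: attacked by Nf6; g8: attacked by Nf6.
Legal moves for Black: none.
In check with no legal moves → checkmate.

checkmate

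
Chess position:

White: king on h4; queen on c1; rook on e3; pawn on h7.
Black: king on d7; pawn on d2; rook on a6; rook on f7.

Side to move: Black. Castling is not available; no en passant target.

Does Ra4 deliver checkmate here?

After Ra4: white king on h4; in check: yes, from the black rook on a4.
White has 6 legal replies: Kh5, Kg5, Kh3, Kg3, Re4, Qc4.
In check but a legal move exists → not checkmate.

no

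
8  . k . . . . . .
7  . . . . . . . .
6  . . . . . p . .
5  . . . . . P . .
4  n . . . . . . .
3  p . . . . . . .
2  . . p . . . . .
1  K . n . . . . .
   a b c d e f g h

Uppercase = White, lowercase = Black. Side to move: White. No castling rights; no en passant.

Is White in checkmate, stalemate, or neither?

stalemate

White to move; white king on a1.
In check: no.
King squares — b1: attacked by Pc2; a2: attacked by Nc1; b2: attacked by Pa3.
Legal moves for White: none.
Not in check and no legal moves → stalemate.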